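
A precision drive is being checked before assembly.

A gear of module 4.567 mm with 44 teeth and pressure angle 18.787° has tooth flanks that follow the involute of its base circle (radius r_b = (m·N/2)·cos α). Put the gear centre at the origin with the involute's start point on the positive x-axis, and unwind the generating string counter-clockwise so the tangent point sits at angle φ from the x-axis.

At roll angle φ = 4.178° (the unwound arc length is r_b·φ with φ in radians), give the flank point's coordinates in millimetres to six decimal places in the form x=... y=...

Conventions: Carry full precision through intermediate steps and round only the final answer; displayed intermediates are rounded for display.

topology: single-mesh involute geometry — m = 4.567, N = 44
pitch radius r_p = m·N/2 = 4.567·44/2 = 100.474000
base radius r_b = r_p·cos α = 100.474000·cos 18.787° = 95.120982
roll angle φ = 4.178° = 0.07291986 rad
x = r_b·(cos φ + φ·sin φ) = 95.373540
y = r_b·(sin φ − φ·cos φ) = 0.012287

x=95.373540 y=0.012287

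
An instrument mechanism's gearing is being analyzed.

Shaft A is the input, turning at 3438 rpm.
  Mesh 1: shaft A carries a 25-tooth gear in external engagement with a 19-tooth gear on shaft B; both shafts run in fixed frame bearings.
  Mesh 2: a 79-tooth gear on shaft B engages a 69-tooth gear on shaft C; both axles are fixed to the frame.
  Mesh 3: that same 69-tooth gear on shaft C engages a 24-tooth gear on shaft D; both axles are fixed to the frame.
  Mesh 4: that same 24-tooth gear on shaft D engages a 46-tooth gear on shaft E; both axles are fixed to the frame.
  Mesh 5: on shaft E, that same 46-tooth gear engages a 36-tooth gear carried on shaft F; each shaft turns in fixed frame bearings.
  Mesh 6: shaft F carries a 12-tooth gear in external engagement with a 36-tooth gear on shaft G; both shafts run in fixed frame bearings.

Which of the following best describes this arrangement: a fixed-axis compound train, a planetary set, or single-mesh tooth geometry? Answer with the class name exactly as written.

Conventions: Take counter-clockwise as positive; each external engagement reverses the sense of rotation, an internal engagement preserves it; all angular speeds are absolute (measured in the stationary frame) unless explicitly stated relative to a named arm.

fixed-axis compound train

topology: fixed-axis compound train — 6 meshes, A→G
classification: fixed-axis compound train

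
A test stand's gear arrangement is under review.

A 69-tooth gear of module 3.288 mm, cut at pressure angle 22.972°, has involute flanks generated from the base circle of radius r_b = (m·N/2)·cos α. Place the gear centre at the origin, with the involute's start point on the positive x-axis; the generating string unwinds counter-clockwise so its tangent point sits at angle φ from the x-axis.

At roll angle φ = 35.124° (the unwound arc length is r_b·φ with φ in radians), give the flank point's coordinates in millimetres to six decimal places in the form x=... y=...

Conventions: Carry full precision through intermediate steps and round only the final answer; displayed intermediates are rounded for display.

recognized (one wheel, involute flank): single-mesh tooth geometry, m = 3.288, N = 69
pitch radius r_p = m·N/2 = 3.288·69/2 = 113.436000
base radius r_b = r_p·cos α = 113.436000·cos 22.972° = 104.440036
roll angle φ = 35.124° = 0.61302945 rad
x = r_b·(cos φ + φ·sin φ) = 122.258968
y = r_b·(sin φ − φ·cos φ) = 7.722895

x=122.258968 y=7.722895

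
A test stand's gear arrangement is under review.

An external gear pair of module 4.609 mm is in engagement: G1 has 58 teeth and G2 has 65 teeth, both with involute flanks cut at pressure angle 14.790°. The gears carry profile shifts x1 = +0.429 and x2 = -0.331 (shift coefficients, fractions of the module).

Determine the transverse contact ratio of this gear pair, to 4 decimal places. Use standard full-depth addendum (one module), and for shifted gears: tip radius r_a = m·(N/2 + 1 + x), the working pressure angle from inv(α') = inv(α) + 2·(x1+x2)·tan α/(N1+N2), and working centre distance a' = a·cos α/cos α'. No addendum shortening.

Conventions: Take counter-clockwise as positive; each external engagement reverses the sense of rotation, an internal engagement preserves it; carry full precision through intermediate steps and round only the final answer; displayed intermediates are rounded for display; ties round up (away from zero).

2.0954

class = single-mesh tooth geometry [involute pair 58T × 65T, m = 4.609]
base radii: r_b1 = 129.232538, r_b2 = 144.829569
tip radii: r_a1 = 140.247261, r_a2 = 152.875921
inv(α') = inv(14.790°) + 2·(+0.429-0.331)·tan α/(58+65) = 0.00631121  ⇒  α' = 15.12767°
a' = a·cos α / cos α' = 283.4535·cos 14.790°/cos 15.12767° = 283.900178
action lengths: √(r_a1²−r_b1²) = 54.481605, √(r_a2²−r_b2²) = 48.943266
base pitch p_b = π·m·cos α = 13.999862
CR = (54.481605 + 48.943266 − 283.900178·sin 15.12767°)/13.999862 = 2.095395
contact ratio ≈ 2.0954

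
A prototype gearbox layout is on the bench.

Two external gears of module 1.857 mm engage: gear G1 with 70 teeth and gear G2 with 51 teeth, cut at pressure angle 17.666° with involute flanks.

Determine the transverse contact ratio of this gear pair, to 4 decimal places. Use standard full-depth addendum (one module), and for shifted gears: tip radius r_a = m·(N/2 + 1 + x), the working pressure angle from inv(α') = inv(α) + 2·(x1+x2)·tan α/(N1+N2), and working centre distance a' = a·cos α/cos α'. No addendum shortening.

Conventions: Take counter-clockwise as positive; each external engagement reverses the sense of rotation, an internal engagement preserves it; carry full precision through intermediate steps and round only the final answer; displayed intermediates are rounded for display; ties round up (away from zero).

1.9294

topology: single-mesh involute geometry — m = 1.857, 70T/51T pair
base radii: r_b1 = 61.929948, r_b2 = 45.120391
tip radii: r_a1 = 66.852000, r_a2 = 49.210500
no profile shift: α' = α, a' = a
action lengths: √(r_a1²−r_b1²) = 25.176803, √(r_a2²−r_b2²) = 19.642394
base pitch p_b = π·m·cos α = 5.558819
CR = (25.176803 + 19.642394 − 112.348500·sin 17.66600°)/5.558819 = 1.929377
contact ratio ≈ 1.9294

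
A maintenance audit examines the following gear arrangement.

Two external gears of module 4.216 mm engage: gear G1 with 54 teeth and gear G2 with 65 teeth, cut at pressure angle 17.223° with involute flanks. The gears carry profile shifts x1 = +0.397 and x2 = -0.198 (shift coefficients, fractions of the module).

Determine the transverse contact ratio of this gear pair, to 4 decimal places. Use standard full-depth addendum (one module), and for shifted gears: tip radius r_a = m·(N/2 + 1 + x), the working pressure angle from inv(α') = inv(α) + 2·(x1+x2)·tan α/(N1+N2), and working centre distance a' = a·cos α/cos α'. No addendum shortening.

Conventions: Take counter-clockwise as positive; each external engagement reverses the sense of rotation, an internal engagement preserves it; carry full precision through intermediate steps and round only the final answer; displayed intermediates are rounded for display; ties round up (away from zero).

1.8918

single-mesh involute tooth geometry (54T engaging 65T at module 4.216)
base radii: r_b1 = 108.727725, r_b2 = 130.875966
tip radii: r_a1 = 119.721752, r_a2 = 140.401232
inv(α') = inv(17.223°) + 2·(+0.397-0.198)·tan α/(54+65) = 0.01043038  ⇒  α' = 17.81894°
a' = a·cos α / cos α' = 250.8520·cos 17.223°/cos 17.81894° = 251.677066
action lengths: √(r_a1²−r_b1²) = 50.115663, √(r_a2²−r_b2²) = 50.832938
base pitch p_b = π·m·cos α = 12.651045
CR = (50.115663 + 50.832938 − 251.677066·sin 17.81894°)/12.651045 = 1.891773
contact ratio ≈ 1.8918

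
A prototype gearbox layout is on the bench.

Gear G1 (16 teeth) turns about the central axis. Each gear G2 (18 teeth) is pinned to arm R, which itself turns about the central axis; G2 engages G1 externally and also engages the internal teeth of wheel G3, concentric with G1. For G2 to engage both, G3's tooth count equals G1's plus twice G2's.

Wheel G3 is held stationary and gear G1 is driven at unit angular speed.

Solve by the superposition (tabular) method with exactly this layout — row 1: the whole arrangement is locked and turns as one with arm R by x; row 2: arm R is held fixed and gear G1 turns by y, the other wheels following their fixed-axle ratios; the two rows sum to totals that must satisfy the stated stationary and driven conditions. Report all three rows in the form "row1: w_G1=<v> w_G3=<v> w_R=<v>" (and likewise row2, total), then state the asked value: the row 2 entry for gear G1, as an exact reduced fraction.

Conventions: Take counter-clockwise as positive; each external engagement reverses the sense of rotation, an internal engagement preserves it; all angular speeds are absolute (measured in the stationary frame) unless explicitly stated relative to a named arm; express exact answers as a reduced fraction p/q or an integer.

recognized (axles ride arm R): planetary set, 16/18/52 teeth
row 1: whole set turns with the arm by x
row 2 (arm held, sun turns y): ω_ring = −(16/52)·y, ω_arm = 0
boundary: total ω_ring = x − (16/52)·y = 0 and total ω_sun = x + y = 1  ⇒  y = 13/17, x = 4/17
row 2 ring = −(16/52)·13/17 = -4/17
totals (row 1 + row 2): sun 4/17 + 13/17 = 1, ring 4/17 + (-4/17) = 0, arm 4/17 + 0 = 4/17
asked cell (row2, sun) = 13/17

row1: w_G1=4/17 w_G3=4/17 w_R=4/17
row2: w_G1=13/17 w_G3=-4/17 w_R=0
total: w_G1=1 w_G3=0 w_R=4/17
asked value: 13/17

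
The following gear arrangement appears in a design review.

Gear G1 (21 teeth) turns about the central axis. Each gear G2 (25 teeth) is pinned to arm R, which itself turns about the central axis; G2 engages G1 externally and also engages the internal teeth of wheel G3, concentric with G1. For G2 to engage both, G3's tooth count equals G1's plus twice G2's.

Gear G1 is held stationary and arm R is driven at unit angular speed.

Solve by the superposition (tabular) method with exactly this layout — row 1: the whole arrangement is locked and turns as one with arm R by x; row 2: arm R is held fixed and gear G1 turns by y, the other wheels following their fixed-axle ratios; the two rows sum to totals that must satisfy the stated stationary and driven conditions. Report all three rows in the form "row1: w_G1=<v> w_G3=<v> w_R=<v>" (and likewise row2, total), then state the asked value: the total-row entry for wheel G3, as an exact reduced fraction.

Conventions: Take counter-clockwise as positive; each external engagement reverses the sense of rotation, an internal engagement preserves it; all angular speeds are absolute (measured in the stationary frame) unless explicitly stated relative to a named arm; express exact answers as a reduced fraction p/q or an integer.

topology: planetary set — G1 21T / G2 25T / G3 71T, arm = carrier (Willis)
row 1: whole set turns with the arm by x
row 2: sun turns y, ring = −(21/71)·y, arm 0
boundary: total ω_sun = x + y = 0 and total ω_arm = x = 1  ⇒  y = -1, x = 1
row 2 ring = −(21/71)·(-1) = 21/71
totals (row 1 + row 2): sun 1 + (-1) = 0, ring 1 + 21/71 = 92/71, arm 1 + 0 = 1
asked cell (total, ring) = 92/71

row1: w_G1=1 w_G3=1 w_R=1
row2: w_G1=-1 w_G3=21/71 w_R=0
total: w_G1=0 w_G3=92/71 w_R=1
asked value: 92/71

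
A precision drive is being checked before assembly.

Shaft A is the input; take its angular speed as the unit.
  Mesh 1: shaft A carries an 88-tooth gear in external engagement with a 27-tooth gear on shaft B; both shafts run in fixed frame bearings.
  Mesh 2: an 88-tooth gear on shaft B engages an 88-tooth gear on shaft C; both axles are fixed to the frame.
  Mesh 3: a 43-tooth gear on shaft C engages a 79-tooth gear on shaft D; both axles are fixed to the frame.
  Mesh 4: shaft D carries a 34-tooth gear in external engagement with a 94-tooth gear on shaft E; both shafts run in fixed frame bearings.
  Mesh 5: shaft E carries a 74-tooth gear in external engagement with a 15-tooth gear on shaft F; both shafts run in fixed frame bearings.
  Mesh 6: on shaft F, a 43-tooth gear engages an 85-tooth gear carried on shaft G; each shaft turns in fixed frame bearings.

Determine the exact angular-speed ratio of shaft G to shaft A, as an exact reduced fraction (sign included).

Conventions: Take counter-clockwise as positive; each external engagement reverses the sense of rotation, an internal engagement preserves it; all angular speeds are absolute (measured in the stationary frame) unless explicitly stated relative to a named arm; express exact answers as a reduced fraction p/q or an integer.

12040688/7518825

class = fixed-axis compound train [6 meshes; 6 ratios multiply, 6 sense flips]
mesh 1 [88T→27T]: running ratio 88/27, sense −
mesh 2 [88T→88T]: running ratio 88/27, sense +
mesh 3 [43T→79T]: running ratio 3784/2133, sense −
mesh 4 [34T→94T]: running ratio 64328/100251, sense +
mesh 5 [74T→15T]: running ratio 4760272/1503765, sense −
mesh 6 [43T→85T]: running ratio 12040688/7518825, sense +
ω_out/ω_in = 12040688/7518825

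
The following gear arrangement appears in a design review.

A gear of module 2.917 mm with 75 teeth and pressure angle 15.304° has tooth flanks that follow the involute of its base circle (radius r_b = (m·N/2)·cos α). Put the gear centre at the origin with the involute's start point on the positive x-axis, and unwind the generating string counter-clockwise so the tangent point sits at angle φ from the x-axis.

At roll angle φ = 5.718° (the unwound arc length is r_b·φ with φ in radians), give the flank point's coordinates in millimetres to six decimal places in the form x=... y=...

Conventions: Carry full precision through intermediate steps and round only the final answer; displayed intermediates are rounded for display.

class = single-mesh tooth geometry [base-circle involute, m = 2.917, 75T]
pitch radius r_p = m·N/2 = 2.917·75/2 = 109.387500
base radius r_b = r_p·cos α = 109.387500·cos 15.304° = 105.508509
roll angle φ = 5.718° = 0.09979793 rad
x = r_b·(cos φ + φ·sin φ) = 106.032614
y = r_b·(sin φ − φ·cos φ) = 0.034922

x=106.032614 y=0.034922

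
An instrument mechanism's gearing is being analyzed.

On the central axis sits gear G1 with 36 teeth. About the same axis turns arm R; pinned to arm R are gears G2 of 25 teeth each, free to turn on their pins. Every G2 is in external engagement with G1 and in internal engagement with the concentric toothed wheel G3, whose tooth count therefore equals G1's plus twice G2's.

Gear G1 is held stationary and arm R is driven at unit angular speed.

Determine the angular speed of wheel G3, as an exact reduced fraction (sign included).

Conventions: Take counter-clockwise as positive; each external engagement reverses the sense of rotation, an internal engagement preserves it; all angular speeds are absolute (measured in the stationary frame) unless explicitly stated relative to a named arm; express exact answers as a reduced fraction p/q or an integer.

61/43

planetary set (36T centre, 25T on arm, 86T internal) — Willis relation
ring teeth: 36 + 2·25 = 86
36(ω_sun−ω_arm) = −86(ω_ring−ω_arm),  ω_sun = 0, ω_arm = 1
ω_ring = 1 − (36/86)(0−1) = 61/43
exact speed ratio = 61/43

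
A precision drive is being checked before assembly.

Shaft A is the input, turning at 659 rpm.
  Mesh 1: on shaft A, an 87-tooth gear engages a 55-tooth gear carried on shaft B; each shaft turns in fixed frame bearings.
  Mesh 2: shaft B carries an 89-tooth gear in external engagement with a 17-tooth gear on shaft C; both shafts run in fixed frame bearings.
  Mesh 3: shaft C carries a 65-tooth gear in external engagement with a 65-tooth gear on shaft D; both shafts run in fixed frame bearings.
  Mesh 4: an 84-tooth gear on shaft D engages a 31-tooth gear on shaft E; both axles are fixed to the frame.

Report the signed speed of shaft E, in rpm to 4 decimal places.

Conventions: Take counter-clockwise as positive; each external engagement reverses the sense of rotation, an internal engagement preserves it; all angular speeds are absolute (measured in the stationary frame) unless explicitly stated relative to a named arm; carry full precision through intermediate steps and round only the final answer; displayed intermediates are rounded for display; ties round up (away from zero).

recognized (5 fixed axles, 4 meshes): fixed-axis compound train
mesh 1 [87T→55T]: ω = 659.0000×87/55 = 1042.4182 rpm, sense flips to −
mesh 2 [89T→17T]: ω = 1042.4182×89/17 = 5457.3658 rpm, sense flips to +
mesh 3 [65T→65T]: ω = 5457.3658×65/65 = 5457.3658 rpm, sense flips to −
mesh 4 [84T→31T]: ω = 5457.3658×84/31 = 14787.7008 rpm, sense flips to +
signed output speed = +14787.7008 rpm

+14787.7008 rpm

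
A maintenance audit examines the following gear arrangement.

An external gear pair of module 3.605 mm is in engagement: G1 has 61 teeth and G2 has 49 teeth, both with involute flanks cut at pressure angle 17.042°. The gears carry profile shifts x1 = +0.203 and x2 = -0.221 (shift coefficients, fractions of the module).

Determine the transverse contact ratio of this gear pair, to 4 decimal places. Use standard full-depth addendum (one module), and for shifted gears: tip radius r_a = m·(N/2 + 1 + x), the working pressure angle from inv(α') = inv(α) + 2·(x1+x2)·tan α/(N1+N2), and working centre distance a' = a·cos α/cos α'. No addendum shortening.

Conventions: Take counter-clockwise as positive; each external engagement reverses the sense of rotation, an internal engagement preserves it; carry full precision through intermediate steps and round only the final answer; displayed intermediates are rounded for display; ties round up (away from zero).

1.9597

class = single-mesh tooth geometry [involute pair 61T × 49T, m = 3.605]
base radii: r_b1 = 105.124505, r_b2 = 84.444275
tip radii: r_a1 = 114.289315, r_a2 = 91.130795
inv(α') = inv(17.042°) + 2·(+0.203-0.221)·tan α/(61+49) = 0.00899309  ⇒  α' = 16.98059°
a' = a·cos α / cos α' = 198.2750·cos 17.042°/cos 16.98059° = 198.209996
action lengths: √(r_a1²−r_b1²) = 44.842902, √(r_a2²−r_b2²) = 34.263483
base pitch p_b = π·m·cos α = 10.828143
CR = (44.842902 + 34.263483 − 198.209996·sin 16.98059°)/10.828143 = 1.959671
contact ratio ≈ 1.9597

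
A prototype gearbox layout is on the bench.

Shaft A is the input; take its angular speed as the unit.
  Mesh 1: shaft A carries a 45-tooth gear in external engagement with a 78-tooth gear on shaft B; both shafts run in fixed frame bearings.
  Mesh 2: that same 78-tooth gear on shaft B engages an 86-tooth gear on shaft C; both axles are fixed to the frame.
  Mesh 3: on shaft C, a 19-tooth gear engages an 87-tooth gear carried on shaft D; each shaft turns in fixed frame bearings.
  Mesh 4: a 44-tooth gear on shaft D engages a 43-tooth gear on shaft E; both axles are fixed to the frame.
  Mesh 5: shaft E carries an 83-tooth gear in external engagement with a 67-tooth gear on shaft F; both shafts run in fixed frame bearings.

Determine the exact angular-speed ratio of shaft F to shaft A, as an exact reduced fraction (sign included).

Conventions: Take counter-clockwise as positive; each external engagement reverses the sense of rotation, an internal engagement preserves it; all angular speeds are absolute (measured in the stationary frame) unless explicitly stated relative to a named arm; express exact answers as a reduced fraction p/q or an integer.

class = fixed-axis compound train [5 meshes; 5 ratios multiply, 5 sense flips]
mesh 1 [45T→78T]: running ratio 15/26, sense −
mesh 2 [78T→86T]: running ratio 45/86, sense +
mesh 3 [19T→87T]: running ratio 285/2494, sense −
mesh 4 [44T→43T]: running ratio 6270/53621, sense +
mesh 5 [83T→67T]: running ratio 520410/3592607, sense −
ω_out/ω_in = -520410/3592607

-520410/3592607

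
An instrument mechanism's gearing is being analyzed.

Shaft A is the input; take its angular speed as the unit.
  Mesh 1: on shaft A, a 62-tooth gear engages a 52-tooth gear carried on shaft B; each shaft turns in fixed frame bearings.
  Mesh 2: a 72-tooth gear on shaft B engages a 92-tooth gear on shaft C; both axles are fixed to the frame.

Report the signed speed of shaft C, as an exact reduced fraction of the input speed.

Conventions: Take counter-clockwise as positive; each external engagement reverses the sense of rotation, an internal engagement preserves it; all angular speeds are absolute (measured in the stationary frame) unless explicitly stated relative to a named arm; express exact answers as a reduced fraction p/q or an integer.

2-mesh fixed-axis compound train (all bearings frame-fixed)
mesh 1 [62T→52T]: |ω|/ω_in = 1×62/52 = 31/26, sense flips to −
mesh 2 [72T→92T]: |ω|/ω_in = (31/26)×72/92 = 279/299, sense flips to +
signed output speed (× input speed) = 279/299

279/299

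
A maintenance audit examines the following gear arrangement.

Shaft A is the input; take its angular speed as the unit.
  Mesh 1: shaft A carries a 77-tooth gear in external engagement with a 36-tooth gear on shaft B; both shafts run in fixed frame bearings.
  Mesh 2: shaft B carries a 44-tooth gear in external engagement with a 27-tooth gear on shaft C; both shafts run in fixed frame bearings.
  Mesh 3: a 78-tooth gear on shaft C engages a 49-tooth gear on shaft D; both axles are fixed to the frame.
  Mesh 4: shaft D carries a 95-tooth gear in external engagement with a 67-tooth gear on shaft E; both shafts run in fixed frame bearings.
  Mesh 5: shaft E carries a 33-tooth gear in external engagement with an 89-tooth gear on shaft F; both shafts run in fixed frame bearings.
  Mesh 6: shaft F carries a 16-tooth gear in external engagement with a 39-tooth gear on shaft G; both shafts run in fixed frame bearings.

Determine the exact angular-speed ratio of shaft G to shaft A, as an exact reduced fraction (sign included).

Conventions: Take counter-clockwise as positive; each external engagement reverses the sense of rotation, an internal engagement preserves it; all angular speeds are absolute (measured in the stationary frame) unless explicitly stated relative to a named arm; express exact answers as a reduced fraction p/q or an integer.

class = fixed-axis compound train [6 meshes; 6 ratios multiply, 6 sense flips]
mesh 1 [77T→36T]: running ratio 77/36, sense −
mesh 2 [44T→27T]: running ratio 847/243, sense +
mesh 3 [78T→49T]: running ratio 3146/567, sense −
mesh 4 [95T→67T]: running ratio 298870/37989, sense +
mesh 5 [33T→89T]: running ratio 3287570/1127007, sense −
mesh 6 [16T→39T]: running ratio 4046240/3381021, sense +
ω_out/ω_in = 4046240/3381021

4046240/3381021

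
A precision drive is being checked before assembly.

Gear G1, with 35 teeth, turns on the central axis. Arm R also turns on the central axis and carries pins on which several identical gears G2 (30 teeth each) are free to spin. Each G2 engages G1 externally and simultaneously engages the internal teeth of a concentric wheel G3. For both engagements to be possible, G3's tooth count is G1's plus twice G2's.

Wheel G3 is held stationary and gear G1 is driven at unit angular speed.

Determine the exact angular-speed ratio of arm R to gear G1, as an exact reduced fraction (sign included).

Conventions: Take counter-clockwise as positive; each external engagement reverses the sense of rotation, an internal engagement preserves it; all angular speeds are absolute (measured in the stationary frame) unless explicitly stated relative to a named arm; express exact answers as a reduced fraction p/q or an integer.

7/26

class = planetary set [G3 = 35+2·30 = 95; Willis about the carrier]
ring teeth: 35 + 2·30 = 95
35(ω_sun−ω_arm) = −95(ω_ring−ω_arm),  ω_ring = 0, ω_sun = 1
35(1−ω_arm) = −95(0−ω_arm)  ⇒  130·ω_arm = 35  ⇒  ω_arm = 7/26
ω_out/ω_in = 7/26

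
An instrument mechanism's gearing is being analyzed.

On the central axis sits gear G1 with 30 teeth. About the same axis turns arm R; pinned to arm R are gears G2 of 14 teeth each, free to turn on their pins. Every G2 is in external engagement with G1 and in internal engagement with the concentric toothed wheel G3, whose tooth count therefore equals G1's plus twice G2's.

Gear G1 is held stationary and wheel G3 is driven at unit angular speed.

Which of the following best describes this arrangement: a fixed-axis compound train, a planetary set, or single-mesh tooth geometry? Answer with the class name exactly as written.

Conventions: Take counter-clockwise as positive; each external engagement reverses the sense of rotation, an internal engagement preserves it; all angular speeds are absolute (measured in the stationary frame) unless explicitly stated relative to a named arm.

planetary set

class = planetary set [G3 = 30+2·14 = 58; Willis about the carrier]
classification: planetary set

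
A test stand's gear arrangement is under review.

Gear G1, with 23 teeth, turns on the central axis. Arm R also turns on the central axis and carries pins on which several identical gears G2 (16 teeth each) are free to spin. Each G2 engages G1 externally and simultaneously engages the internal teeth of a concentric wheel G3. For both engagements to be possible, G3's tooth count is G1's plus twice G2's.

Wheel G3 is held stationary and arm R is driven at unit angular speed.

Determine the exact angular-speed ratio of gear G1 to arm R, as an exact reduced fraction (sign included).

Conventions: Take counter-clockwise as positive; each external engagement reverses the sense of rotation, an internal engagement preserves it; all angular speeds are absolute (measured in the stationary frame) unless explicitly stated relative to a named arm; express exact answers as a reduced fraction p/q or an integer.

78/23

class = planetary set [G3 = 23+2·16 = 55; Willis about the carrier]
ring teeth: 23 + 2·16 = 55
23(ω_sun−ω_arm) = −55(ω_ring−ω_arm),  ω_ring = 0, ω_arm = 1
ω_sun = 1 − (55/23)(0−1) = 78/23
ω_out/ω_in = 78/23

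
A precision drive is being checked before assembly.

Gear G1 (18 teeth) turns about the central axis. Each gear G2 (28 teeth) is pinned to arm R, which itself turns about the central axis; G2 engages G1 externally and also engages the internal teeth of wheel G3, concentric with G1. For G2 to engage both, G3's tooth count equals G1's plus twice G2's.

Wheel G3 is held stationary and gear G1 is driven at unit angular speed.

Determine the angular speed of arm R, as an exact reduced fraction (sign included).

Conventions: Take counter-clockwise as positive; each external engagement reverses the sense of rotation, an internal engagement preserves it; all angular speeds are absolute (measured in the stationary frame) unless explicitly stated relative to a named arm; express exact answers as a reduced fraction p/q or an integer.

recognized (axles ride arm R): planetary set, 18/28/74 teeth
ring teeth: 18 + 2·28 = 74
18(ω_sun−ω_arm) = −74(ω_ring−ω_arm),  ω_ring = 0, ω_sun = 1
18(1−ω_arm) = −74(0−ω_arm)  ⇒  92·ω_arm = 18  ⇒  ω_arm = 9/46
exact speed ratio = 9/46

9/46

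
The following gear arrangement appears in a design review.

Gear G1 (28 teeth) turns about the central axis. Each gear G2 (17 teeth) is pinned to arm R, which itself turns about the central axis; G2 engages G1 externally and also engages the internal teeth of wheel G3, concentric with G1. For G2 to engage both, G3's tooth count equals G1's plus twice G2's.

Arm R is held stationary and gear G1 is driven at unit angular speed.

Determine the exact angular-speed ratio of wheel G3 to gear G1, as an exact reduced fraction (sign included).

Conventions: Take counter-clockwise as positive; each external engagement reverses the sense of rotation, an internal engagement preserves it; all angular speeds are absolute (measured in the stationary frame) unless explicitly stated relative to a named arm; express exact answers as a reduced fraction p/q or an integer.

planetary set (28T centre, 17T on arm, 62T internal) — Willis relation
ring teeth: 28 + 2·17 = 62
28(ω_sun−ω_arm) = −62(ω_ring−ω_arm),  ω_arm = 0, ω_sun = 1
ω_ring = 0 − (28/62)(1−0) = -14/31
ω_out/ω_in = -14/31

-14/31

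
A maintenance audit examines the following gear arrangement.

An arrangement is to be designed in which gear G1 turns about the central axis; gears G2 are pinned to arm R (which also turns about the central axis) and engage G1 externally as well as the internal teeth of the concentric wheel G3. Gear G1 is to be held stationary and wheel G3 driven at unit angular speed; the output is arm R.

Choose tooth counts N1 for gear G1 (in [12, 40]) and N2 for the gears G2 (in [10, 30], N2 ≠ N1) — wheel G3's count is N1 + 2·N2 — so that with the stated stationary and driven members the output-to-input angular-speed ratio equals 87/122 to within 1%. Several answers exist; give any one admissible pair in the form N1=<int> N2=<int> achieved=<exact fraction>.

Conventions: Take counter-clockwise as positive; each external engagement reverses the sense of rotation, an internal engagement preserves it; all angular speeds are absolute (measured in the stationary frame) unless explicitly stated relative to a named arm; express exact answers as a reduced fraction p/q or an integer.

N1=35 N2=26 achieved=87/122

class = planetary set [ratio 87/122 wanted; Willis about the carrier]
Willis with ω_sun = 0: ω_arm/ω_ring = N3/(N1+N3); set equal to 87/122  ⇒  N3/N1 = (87/122)/(1 − 87/122) = 87/35
N3 = N1 + 2·N2  ⇒  N2/N1 = (N3/N1 − 1)/2 = (87/35 − 1)/2 = 26/35
smallest multiple with N1 ≥ 12 and N2 ≥ 10: k = 1  ⇒  N1 = 1·35 = 35, N2 = 1·26 = 26 (N1 ≤ 40, N2 ≤ 30, N2 ≠ N1 ✓), N3 = 35 + 2·26 = 87
check: N3/(N1+N3) with N1 = 35, N3 = 87 gives 87/122; |achieved − target| = 0 ≤ 87/12200 ✓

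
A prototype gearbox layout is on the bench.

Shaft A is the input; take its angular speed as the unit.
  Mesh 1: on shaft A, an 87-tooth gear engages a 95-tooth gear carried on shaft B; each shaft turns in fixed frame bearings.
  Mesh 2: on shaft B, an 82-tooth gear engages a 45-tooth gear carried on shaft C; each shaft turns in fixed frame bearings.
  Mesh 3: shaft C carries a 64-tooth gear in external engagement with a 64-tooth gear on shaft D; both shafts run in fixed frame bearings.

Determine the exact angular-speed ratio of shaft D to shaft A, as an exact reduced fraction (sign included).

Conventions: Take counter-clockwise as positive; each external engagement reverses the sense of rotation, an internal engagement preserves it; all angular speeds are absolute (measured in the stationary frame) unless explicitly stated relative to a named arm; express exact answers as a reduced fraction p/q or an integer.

class = fixed-axis compound train [3 meshes; 3 ratios multiply, 3 sense flips]
mesh 1 [87T→95T]: running ratio 87/95, sense −
mesh 2 [82T→45T]: running ratio 2378/1425, sense +
mesh 3 [64T→64T]: running ratio 2378/1425, sense −
ω_out/ω_in = -2378/1425

-2378/1425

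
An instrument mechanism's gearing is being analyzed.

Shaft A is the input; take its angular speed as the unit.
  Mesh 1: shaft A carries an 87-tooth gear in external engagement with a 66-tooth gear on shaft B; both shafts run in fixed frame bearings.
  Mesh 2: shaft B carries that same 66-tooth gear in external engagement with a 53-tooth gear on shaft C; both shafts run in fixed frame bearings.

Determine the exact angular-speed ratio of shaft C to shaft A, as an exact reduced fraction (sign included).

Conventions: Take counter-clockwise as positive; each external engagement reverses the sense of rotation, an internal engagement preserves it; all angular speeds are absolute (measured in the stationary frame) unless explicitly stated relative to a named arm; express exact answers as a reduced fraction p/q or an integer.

class = fixed-axis compound train [2 meshes; 2 ratios multiply, 2 sense flips]
mesh 1 [87T→66T]: running ratio 29/22, sense −
mesh 2 [66T→53T]: running ratio 87/53, sense +
ω_out/ω_in = 87/53

87/53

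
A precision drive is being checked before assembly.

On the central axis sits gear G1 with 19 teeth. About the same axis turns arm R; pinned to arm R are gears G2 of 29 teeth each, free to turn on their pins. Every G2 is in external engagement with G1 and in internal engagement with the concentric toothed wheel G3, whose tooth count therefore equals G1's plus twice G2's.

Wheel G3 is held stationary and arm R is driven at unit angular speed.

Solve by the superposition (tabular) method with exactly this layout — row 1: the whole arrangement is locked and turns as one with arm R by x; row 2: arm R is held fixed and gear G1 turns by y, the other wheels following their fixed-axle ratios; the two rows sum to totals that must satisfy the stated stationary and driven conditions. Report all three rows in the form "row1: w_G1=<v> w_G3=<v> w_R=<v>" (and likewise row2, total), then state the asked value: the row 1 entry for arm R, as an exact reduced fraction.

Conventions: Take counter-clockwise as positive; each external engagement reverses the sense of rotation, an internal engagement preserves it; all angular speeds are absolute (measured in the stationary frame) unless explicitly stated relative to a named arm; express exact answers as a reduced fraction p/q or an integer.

row1: w_G1=1 w_G3=1 w_R=1
row2: w_G1=77/19 w_G3=-1 w_R=0
total: w_G1=96/19 w_G3=0 w_R=1
asked value: 1

topology: planetary set — G1 19T / G2 29T / G3 77T, arm = carrier (Willis)
row 1: whole set turns with the arm by x
row 2 — arm fixed, fixed-axis ratios: sun y, ring −(19/77)·y, arm 0
boundary: total ω_ring = x − (19/77)·y = 0 and total ω_arm = x = 1  ⇒  y = 77/19, x = 1
row 2 ring = −(19/77)·77/19 = -1
totals (row 1 + row 2): sun 1 + 77/19 = 96/19, ring 1 + (-1) = 0, arm 1 + 0 = 1
asked cell (row1, arm) = 1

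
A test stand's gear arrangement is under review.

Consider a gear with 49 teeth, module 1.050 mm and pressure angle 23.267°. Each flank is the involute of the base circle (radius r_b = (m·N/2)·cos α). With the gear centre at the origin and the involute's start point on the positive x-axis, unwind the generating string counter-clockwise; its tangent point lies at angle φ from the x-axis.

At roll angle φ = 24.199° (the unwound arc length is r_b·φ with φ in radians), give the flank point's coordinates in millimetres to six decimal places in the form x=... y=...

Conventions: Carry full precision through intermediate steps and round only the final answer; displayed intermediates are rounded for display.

x=25.647652 y=0.582979

class = single-mesh tooth geometry [base-circle involute, m = 1.050, 49T]
pitch radius r_p = m·N/2 = 1.050·49/2 = 25.725000
base radius r_b = r_p·cos α = 25.725000·cos 23.267° = 23.632890
roll angle φ = 24.199° = 0.42235223 rad
x = r_b·(cos φ + φ·sin φ) = 25.647652
y = r_b·(sin φ − φ·cos φ) = 0.582979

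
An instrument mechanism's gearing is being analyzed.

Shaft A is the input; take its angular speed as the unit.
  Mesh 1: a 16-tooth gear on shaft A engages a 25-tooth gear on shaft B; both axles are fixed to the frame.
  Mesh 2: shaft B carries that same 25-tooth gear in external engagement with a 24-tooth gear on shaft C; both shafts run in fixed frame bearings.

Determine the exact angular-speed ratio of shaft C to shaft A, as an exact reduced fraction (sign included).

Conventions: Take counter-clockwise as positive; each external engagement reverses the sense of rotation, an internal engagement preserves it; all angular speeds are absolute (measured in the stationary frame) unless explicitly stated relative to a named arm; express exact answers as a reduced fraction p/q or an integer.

2/3

class = fixed-axis compound train [2 meshes; 2 ratios multiply, 2 sense flips]
mesh 1 [16T→25T]: running ratio 16/25, sense −
mesh 2 [25T→24T]: running ratio 2/3, sense +
ω_out/ω_in = 2/3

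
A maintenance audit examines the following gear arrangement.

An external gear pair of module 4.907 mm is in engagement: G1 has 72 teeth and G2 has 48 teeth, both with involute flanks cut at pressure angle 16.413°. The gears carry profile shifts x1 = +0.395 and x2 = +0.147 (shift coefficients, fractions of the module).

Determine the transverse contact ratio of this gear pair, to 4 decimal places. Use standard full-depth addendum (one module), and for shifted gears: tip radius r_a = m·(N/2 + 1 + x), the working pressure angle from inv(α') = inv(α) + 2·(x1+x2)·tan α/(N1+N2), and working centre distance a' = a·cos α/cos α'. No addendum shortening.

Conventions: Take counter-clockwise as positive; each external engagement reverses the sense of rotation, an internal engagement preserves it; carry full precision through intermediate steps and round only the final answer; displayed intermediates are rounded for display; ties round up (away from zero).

topology: single-mesh involute geometry — m = 4.907, 72T/48T pair
base radii: r_b1 = 169.453411, r_b2 = 112.968941
tip radii: r_a1 = 183.497265, r_a2 = 123.396329
inv(α') = inv(16.413°) + 2·(+0.395+0.147)·tan α/(72+48) = 0.01076256  ⇒  α' = 18.00116°
a' = a·cos α / cos α' = 294.4200·cos 16.413°/cos 18.00116° = 296.958381
action lengths: √(r_a1²−r_b1²) = 70.404458, √(r_a2²−r_b2²) = 49.645467
base pitch p_b = π·m·cos α = 14.787600
CR = (70.404458 + 49.645467 − 296.958381·sin 18.00116°)/14.787600 = 1.912348
contact ratio ≈ 1.9123

1.9123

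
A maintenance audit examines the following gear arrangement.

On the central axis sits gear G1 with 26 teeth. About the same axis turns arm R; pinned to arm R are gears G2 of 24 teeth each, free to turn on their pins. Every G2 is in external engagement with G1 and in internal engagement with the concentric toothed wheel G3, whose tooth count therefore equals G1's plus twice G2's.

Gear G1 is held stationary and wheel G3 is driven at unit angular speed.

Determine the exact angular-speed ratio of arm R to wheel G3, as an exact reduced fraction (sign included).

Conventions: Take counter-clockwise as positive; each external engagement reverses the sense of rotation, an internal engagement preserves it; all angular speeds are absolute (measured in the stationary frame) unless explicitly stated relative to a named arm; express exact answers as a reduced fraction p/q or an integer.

37/50

recognized (axles ride arm R): planetary set, 26/24/74 teeth
ring teeth: 26 + 2·24 = 74
26(ω_sun−ω_arm) = −74(ω_ring−ω_arm),  ω_sun = 0, ω_ring = 1
26(0−ω_arm) = −74(1−ω_arm)  ⇒  100·ω_arm = 74  ⇒  ω_arm = 37/50
ω_out/ω_in = 37/50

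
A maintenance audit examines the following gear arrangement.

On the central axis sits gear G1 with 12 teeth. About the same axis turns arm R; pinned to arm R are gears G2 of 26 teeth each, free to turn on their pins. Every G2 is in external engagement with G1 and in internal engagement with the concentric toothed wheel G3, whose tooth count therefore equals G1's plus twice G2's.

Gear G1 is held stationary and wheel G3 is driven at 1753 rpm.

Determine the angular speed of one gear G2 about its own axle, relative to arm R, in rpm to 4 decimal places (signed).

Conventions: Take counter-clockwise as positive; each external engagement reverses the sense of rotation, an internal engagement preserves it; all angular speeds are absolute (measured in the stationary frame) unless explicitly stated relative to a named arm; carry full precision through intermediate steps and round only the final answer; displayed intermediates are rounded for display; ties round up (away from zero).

topology: planetary set — G1 12T / G2 26T / G3 64T, arm = carrier (Willis)
normalise by the input: solve with ω_ring = 1, then scale by 1753 rpm
ring teeth: 12 + 2·26 = 64
12(ω_sun−ω_arm) = −64(ω_ring−ω_arm),  ω_sun = 0, ω_ring = 1
12(0−ω_arm) = −64(1−ω_arm)  ⇒  76·ω_arm = 64  ⇒  ω_arm = 16/19
sun–planet mesh: 12·(0−16/19) = −26·(ω_p−ω_arm)  ⇒  ω_p−ω_arm = 96/247
scale: ω_p−ω_arm = 96/247 × 1753 rpm = +681.3279 rpm

+681.3279 rpm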